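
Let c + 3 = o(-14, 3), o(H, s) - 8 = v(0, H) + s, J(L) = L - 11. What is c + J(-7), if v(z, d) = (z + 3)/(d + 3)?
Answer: -113/11 ≈ -10.273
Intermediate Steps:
J(L) = -11 + L
v(z, d) = (3 + z)/(3 + d)
o(H, s) = 8 + s + 3/(3 + H) (o(H, s) = 8 + ((3 + 0)/(3 + H) + s) = 8 + (3/(3 + H) + s) = 8 + (s + 3/(3 + H)) = 8 + s + 3/(3 + H))
c = 85/11 (c = -3 + (3 + (3 - 14)*(8 + 3))/(3 - 14) = -3 + (3 - 11*11)/(-11) = -3 - (3 - 121)/11 = -3 - 1/11*(-118) = -3 + 118/11 = 85/11 ≈ 7.7273)
c + J(-7) = 85/11 + (-11 - 7) = 85/11 - 18 = -113/11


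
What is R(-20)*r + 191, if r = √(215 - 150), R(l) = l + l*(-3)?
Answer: 191 + 40*√65 ≈ 513.49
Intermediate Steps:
R(l) = -2*l (R(l) = l - 3*l = -2*l)
r = √65 ≈ 8.0623
R(-20)*r + 191 = (-2*(-20))*√65 + 191 = 40*√65 + 191 = 191 + 40*√65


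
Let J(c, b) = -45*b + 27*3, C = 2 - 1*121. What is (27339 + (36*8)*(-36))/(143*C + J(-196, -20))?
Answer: -16971/16036 ≈ -1.0583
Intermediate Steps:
C = -119 (C = 2 - 121 = -119)
J(c, b) = 81 - 45*b (J(c, b) = -45*b + 81 = 81 - 45*b)
(27339 + (36*8)*(-36))/(143*C + J(-196, -20)) = (27339 + (36*8)*(-36))/(143*(-119) + (81 - 45*(-20))) = (27339 + 288*(-36))/(-17017 + (81 + 900)) = (27339 - 10368)/(-17017 + 981) = 16971/(-16036) = 16971*(-1/16036) = -16971/16036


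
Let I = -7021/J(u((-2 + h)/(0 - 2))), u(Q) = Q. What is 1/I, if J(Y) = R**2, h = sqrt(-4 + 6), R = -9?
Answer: -81/7021 ≈ -0.011537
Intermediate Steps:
h = sqrt(2) ≈ 1.4142
J(Y) = 81 (J(Y) = (-9)**2 = 81)
I = -7021/81 ≈ -86.679
1/I = 1/(-7021/81) = -81/7021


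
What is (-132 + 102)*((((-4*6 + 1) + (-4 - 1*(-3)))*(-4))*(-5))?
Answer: 14400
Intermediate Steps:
(-132 + 102)*((((-4*6 + 1) + (-4 - 1*(-3)))*(-4))*(-5)) = -30*((-24 + 1) + (-4 + 3))*(-4)*(-5) = -30*(-23 - 1)*(-4)*(-5) = -30*(-24*(-4))*(-5) = -2880*(-5) = -30*(-480) = 14400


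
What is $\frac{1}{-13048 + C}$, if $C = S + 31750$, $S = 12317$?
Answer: $\frac{1}{31019} \approx 3.2238 \cdot 10^{-5}$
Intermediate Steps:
$C = 44067$ ($C = 12317 + 31750 = 44067$)
$\frac{1}{-13048 + C} = \frac{1}{-13048 + 44067} = \frac{1}{31019}$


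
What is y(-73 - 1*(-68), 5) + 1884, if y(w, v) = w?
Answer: 1879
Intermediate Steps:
y(-73 - 1*(-68), 5) + 1884 = (-73 - 1*(-68)) + 1884 = (-73 + 68) + 1884 = -5 + 1884 = 1879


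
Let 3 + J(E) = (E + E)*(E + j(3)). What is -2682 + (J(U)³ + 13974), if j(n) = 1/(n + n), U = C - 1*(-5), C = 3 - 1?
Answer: 25201972/27 ≈ 9.3341e+5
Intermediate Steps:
C = 2
U = 7 (U = 2 - 1*(-5) = 2 + 5 = 7)
j(n) = 1/(2*n)
J(E) = -3 + 2*E*(⅙ + E) (J(E) = -3 + (E + E)*(E + (½)/3) = -3 + (2*E)*(E + (½)*(⅓)) = -3 + (2*E)*(E + ⅙) = -3 + (2*E)*(⅙ + E) = -3 + 2*E*(⅙ + E))
-2682 + (J(U)³ + 13974) = -2682 + ((-3 + 2*7² + (⅓)*7)³ + 13974) = -2682 + ((-3 + 2*49 + 7/3)³ + 13974) = -2682 + ((-3 + 98 + 7/3)³ + 13974) = -2682 + ((292/3)³ + 13974) = -2682 + (24897088/27 + 13974) = -2682 + 25274386/27 = 25201972/27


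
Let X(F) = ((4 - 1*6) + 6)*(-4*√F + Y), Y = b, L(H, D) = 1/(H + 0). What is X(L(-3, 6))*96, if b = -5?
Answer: -1920 - 512*I*√3 ≈ -1920.0 - 886.81*I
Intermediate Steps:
L(H, D) = 1/H
Y = -5
X(F) = -20 - 16*√F (X(F) = ((4 - 1*6) + 6)*(-4*√F - 5) = ((4 - 6) + 6)*(-5 - 4*√F) = (-2 + 6)*(-5 - 4*√F) = 4*(-5 - 4*√F) = -20 - 16*√F)
X(L(-3, 6))*96 = (-20 - 16*I*√3/3)*96 = -1920 - 512*I*√3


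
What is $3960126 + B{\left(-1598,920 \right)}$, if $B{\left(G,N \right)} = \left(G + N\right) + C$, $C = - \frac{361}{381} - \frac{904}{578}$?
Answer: $\frac{435970583291}{110109} \approx 3.9594 \cdot 10^{6}$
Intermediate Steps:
$C = - \frac{276541}{110109}$ ($C = \left(-361\right) \frac{1}{381} - \frac{452}{289} = - \frac{361}{381} - \frac{452}{289} = - \frac{276541}{110109} \approx -2.5115$)
$B{\left(G,N \right)} = - \frac{276541}{110109} + G + N$ ($B{\left(G,N \right)} = \left(G + N\right) - \frac{276541}{110109} = - \frac{276541}{110109} + G + N$)
$3960126 + B{\left(-1598,920 \right)} = 3960126 - \frac{74930443}{110109} = \frac{435970583291}{110109}$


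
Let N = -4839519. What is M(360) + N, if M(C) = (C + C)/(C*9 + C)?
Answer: -24197594/5 ≈ -4.8395e+6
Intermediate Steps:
M(C) = 1/5 (M(C) = (2*C)/(9*C + C) = (2*C)/((10*C)) = (2*C)*(1/(10*C)) = 1/5)
M(360) + N = 1/5 - 4839519 = -24197594/5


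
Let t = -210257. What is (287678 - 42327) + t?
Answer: 35094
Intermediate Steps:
(287678 - 42327) + t = (287678 - 42327) - 210257 = 245351 - 210257 = 35094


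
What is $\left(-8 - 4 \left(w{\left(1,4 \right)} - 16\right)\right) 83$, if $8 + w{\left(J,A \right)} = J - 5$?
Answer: $8632$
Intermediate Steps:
$w{\left(J,A \right)} = -13 + J$ ($w{\left(J,A \right)} = -8 + \left(J - 5\right) = -8 + \left(-5 + J\right) = -13 + J$)
$\left(-8 - 4 \left(w{\left(1,4 \right)} - 16\right)\right) 83 = \left(-8 - 4 \left(\left(-13 + 1\right) - 16\right)\right) 83 = \left(-8 - 4 \left(-12 - 16\right)\right) 83 = \left(-8 - -112\right) 83 = \left(-8 + 112\right) 83 = 104 \cdot 83 = 8632$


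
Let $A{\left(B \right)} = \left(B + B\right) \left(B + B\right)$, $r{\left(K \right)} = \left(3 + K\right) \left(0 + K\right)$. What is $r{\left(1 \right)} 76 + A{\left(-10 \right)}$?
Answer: $704$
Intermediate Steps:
$r{\left(K \right)} = K \left(3 + K\right)$ ($r{\left(K \right)} = \left(3 + K\right) K = K \left(3 + K\right)$)
$A{\left(B \right)} = 4 B^{2}$ ($A{\left(B \right)} = 2 B 2 B = 4 B^{2}$)
$r{\left(1 \right)} 76 + A{\left(-10 \right)} = 1 \left(3 + 1\right) 76 + 4 \left(-10\right)^{2} = 1 \cdot 4 \cdot 76 + 4 \cdot 100 = 4 \cdot 76 + 400 = 304 + 400 = 704$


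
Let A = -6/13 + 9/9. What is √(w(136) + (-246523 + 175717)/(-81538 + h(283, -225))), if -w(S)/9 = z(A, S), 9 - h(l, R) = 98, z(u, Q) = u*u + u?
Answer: I*√28860538/2093 ≈ 2.5667*I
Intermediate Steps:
A = 7/13 (A = -6*1/13 + 9*(⅑) = -6/13 + 1 = 7/13 ≈ 0.53846)
z(u, Q) = u + u² (z(u, Q) = u² + u = u + u²)
h(l, R) = -89 (h(l, R) = 9 - 1*98 = 9 - 98 = -89)
w(S) = -1260/169 (w(S) = -63*(1 + 7/13)/13 = -63*20/(13*13) = -9*140/169 = -1260/169)
√(w(136) + (-246523 + 175717)/(-81538 + h(283, -225))) = √(-1260/169 + (-246523 + 175717)/(-81538 - 89)) = √(-1260/169 - 70806/(-81627)) = √(-1260/169 - 70806*(-1/81627)) = √(-1260/169 + 23602/27209) = √(-179258/27209) = I*√28860538/2093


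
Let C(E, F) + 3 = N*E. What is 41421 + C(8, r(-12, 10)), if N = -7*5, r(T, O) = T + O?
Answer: 41138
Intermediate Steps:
r(T, O) = O + T
N = -35
C(E, F) = -3 - 35*E
41421 + C(8, r(-12, 10)) = 41421 + (-3 - 35*8) = 41421 + (-3 - 280) = 41421 - 283 = 41138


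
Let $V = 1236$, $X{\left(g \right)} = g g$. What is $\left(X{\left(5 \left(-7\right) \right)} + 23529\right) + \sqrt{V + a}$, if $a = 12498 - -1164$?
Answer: $24754 + \sqrt{14898} \approx 24876.0$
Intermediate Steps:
$X{\left(g \right)} = g^{2}$
$a = 13662$ ($a = 12498 + 1164 = 13662$)
$\left(X{\left(5 \left(-7\right) \right)} + 23529\right) + \sqrt{V + a} = \left(\left(5 \left(-7\right)\right)^{2} + 23529\right) + \sqrt{1236 + 13662} = \left(\left(-35\right)^{2} + 23529\right) + \sqrt{14898} = \left(1225 + 23529\right) + \sqrt{14898} = 24754 + \sqrt{14898}$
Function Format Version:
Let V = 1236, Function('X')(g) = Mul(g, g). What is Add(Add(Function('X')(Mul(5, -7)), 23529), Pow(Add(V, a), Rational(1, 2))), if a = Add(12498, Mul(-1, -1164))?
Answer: Add(24754, Pow(14898, Rational(1, 2))) ≈ 24876.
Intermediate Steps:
Function('X')(g) = Pow(g, 2)
a = 13662 (a = Add(12498, 1164) = 13662)
Add(Add(Function('X')(Mul(5, -7)), 23529), Pow(Add(V, a), Rational(1, 2))) = Add(Add(Pow(Mul(5, -7), 2), 23529), Pow(Add(1236, 13662), Rational(1, 2))) = Add(Add(Pow(-35, 2), 23529), Pow(14898, Rational(1, 2))) = Add(Add(1225, 23529), Pow(14898, Rational(1, 2))) = Add(24754, Pow(14898, Rational(1, 2)))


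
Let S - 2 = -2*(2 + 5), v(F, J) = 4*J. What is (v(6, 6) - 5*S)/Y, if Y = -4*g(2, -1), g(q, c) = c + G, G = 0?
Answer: 21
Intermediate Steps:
g(q, c) = c (g(q, c) = c + 0 = c)
S = -12 (S = 2 - 2*(2 + 5) = 2 - 2*7 = 2 - 14 = -12)
Y = 4 (Y = -4*(-1) = 4)
(v(6, 6) - 5*S)/Y = (4*6 - 5*(-12))/4 = (24 + 60)*(¼) = 84*(¼) = 21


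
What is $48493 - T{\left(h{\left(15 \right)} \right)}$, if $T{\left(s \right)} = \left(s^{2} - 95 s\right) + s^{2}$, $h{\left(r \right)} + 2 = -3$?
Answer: $47968$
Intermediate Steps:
$h{\left(r \right)} = -5$ ($h{\left(r \right)} = -2 - 3 = -5$)
$T{\left(s \right)} = - 95 s + 2 s^{2}$
$48493 - T{\left(h{\left(15 \right)} \right)} = 48493 - - 5 \left(-95 + 2 \left(-5\right)\right) = 48493 - - 5 \left(-95 - 10\right) = 48493 - \left(-5\right) \left(-105\right) = 48493 - 525 = 47968$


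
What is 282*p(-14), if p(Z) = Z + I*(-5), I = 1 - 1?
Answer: -3948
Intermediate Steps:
I = 0
p(Z) = Z (p(Z) = Z + 0*(-5) = Z + 0 = Z)
282*p(-14) = 282*(-14) = -3948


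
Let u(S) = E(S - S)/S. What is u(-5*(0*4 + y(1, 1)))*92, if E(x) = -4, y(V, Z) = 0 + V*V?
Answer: 368/5 ≈ 73.600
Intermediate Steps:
y(V, Z) = V² (y(V, Z) = 0 + V² = V²)
u(S) = -4/S
u(-5*(0*4 + y(1, 1)))*92 = -4*(-1/(5*(0*4 + 1²)))*92 = -4*(-1/(5*(0 + 1)))*92 = -4/((-5*1))*92 = -4/(-5)*92 = -4*(-⅕)*92 = (⅘)*92 = 368/5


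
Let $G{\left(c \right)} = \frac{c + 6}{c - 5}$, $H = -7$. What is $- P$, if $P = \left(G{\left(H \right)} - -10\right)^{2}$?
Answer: $- \frac{14641}{144} \approx -101.67$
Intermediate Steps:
$G{\left(c \right)} = \frac{6 + c}{-5 + c}$
$P = \frac{14641}{144}$ ($P = \left(\frac{6 - 7}{-5 - 7} - -10\right)^{2} = \left(\frac{1}{-12} \left(-1\right) + 10\right)^{2} = \left(\left(- \frac{1}{12}\right) \left(-1\right) + 10\right)^{2} = \left(\frac{1}{12} + 10\right)^{2} = \left(\frac{121}{12}\right)^{2} = \frac{14641}{144} \approx 101.67$)
$- P = \left(-1\right) \frac{14641}{144} = - \frac{14641}{144}$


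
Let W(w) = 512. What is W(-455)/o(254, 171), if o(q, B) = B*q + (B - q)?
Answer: 512/43351 ≈ 0.011811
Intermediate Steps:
o(q, B) = B - q + B*q
W(-455)/o(254, 171) = 512/(171 - 1*254 + 171*254) = 512/(171 - 254 + 43434) = 512/43351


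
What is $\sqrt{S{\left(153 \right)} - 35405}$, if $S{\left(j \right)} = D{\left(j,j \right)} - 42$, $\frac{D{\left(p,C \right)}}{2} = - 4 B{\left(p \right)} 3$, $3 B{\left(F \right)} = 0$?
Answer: $i \sqrt{35447} \approx 188.27 i$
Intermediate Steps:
$B{\left(F \right)} = 0$ ($B{\left(F \right)} = \frac{1}{3} \cdot 0 = 0$)
$D{\left(p,C \right)} = 0$ ($D{\left(p,C \right)} = 2 \left(-4\right) 0 \cdot 3 = 2 \cdot 0 \cdot 3 = 2 \cdot 0 = 0$)
$S{\left(j \right)} = -42$ ($S{\left(j \right)} = 0 - 42 = -42$)
$\sqrt{S{\left(153 \right)} - 35405} = \sqrt{-42 - 35405} = \sqrt{-35447} = i \sqrt{35447}$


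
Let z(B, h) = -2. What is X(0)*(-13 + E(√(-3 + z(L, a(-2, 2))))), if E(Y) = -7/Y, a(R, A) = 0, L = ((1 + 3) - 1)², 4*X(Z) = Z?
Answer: 0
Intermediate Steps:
X(Z) = Z/4
L = 9 (L = (4 - 1)² = 3² = 9)
X(0)*(-13 + E(√(-3 + z(L, a(-2, 2))))) = ((¼)*0)*(-13 - 7/√(-3 - 2)) = 0*(-13 - 7*(-I*√5/5)) = 0*(-13 - (-7)*I*√5/5) = 0*(-13 + 7*I*√5/5) = 0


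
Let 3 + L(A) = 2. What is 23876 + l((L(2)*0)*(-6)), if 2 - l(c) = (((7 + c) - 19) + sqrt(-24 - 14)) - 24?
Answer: 23914 - I*sqrt(38) ≈ 23914.0 - 6.1644*I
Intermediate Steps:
L(A) = -1 (L(A) = -3 + 2 = -1)
l(c) = 38 - c - I*sqrt(38) (l(c) = 2 - ((((7 + c) - 19) + sqrt(-24 - 14)) - 24) = 2 - (((-12 + c) + sqrt(-38)) - 24) = 2 - (((-12 + c) + I*sqrt(38)) - 24) = 2 - ((-12 + c + I*sqrt(38)) - 24) = 2 - (-36 + c + I*sqrt(38)) = 2 + (36 - c - I*sqrt(38)) = 38 - c - I*sqrt(38))
23876 + l((L(2)*0)*(-6)) = 23876 + (38 - (-1*0)*(-6) - I*sqrt(38)) = 23876 + (38 - 0*(-6) - I*sqrt(38)) = 23876 + (38 - 1*0 - I*sqrt(38)) = 23876 + (38 + 0 - I*sqrt(38)) = 23876 + (38 - I*sqrt(38)) = 23914 - I*sqrt(38)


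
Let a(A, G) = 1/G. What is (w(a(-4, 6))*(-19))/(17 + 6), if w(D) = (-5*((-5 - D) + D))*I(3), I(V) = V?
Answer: -1425/23 ≈ -61.957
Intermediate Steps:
w(D) = 75 (w(D) = -5*((-5 - D) + D)*3 = -5*(-5)*3 = 25*3 = 75)
(w(a(-4, 6))*(-19))/(17 + 6) = (75*(-19))/(17 + 6) = -1425/23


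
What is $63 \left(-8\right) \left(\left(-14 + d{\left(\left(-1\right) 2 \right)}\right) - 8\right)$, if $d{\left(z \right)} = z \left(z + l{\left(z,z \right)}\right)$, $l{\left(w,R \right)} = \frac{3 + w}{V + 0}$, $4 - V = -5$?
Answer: $9184$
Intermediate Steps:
$V = 9$ ($V = 4 - -5 = 4 + 5 = 9$)
$l{\left(w,R \right)} = \frac{1}{3} + \frac{w}{9}$ ($l{\left(w,R \right)} = \frac{3 + w}{9 + 0} = \frac{3 + w}{9} = \left(3 + w\right) \frac{1}{9} = \frac{1}{3} + \frac{w}{9}$)
$d{\left(z \right)} = z \left(\frac{1}{3} + \frac{10 z}{9}\right)$ ($d{\left(z \right)} = z \left(z + \left(\frac{1}{3} + \frac{z}{9}\right)\right) = z \left(\frac{1}{3} + \frac{10 z}{9}\right)$)
$63 \left(-8\right) \left(\left(-14 + d{\left(\left(-1\right) 2 \right)}\right) - 8\right) = 63 \left(-8\right) \left(\left(-14 + \frac{\left(-1\right) 2 \left(3 + 10 \left(\left(-1\right) 2\right)\right)}{9}\right) - 8\right) = - 504 \left(\left(-14 + \frac{1}{9} \left(-2\right) \left(3 + 10 \left(-2\right)\right)\right) - 8\right) = - 504 \left(\left(-14 + \frac{1}{9} \left(-2\right) \left(3 - 20\right)\right) - 8\right) = - 504 \left(\left(-14 + \frac{1}{9} \left(-2\right) \left(-17\right)\right) - 8\right) = - 504 \left(\left(-14 + \frac{34}{9}\right) - 8\right) = - 504 \left(- \frac{92}{9} - 8\right) = \left(-504\right) \left(- \frac{164}{9}\right) = 9184$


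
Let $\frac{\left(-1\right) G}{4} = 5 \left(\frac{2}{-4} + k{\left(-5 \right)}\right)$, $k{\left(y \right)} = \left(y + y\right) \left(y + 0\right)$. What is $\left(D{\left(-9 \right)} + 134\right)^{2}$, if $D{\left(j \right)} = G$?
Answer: $732736$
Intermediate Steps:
$k{\left(y \right)} = 2 y^{2}$ ($k{\left(y \right)} = 2 y y = 2 y^{2}$)
$G = -990$ ($G = - 4 \cdot 5 \left(\frac{2}{-4} + 2 \left(-5\right)^{2}\right) = - 4 \cdot 5 \left(2 \left(- \frac{1}{4}\right) + 2 \cdot 25\right) = - 4 \cdot 5 \left(- \frac{1}{2} + 50\right) = - 4 \cdot 5 \cdot \frac{99}{2} = \left(-4\right) \frac{495}{2} = -990$)
$D{\left(j \right)} = -990$
$\left(D{\left(-9 \right)} + 134\right)^{2} = \left(-990 + 134\right)^{2} = \left(-856\right)^{2} = 732736$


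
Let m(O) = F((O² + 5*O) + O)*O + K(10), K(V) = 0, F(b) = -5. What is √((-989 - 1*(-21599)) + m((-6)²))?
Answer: 3*√2270 ≈ 142.93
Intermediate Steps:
m(O) = -5*O (m(O) = -5*O + 0 = -5*O)
√((-989 - 1*(-21599)) + m((-6)²)) = √((-989 - 1*(-21599)) - 5*(-6)²) = √((-989 + 21599) - 5*36) = √(20610 - 180) = √20430 = 3*√2270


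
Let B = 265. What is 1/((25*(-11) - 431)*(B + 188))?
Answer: -1/319818 ≈ -3.1268e-6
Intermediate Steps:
1/((25*(-11) - 431)*(B + 188)) = 1/((25*(-11) - 431)*(265 + 188)) = 1/((-275 - 431)*453) = 1/(-706*453) = 1/(-319818) = -1/319818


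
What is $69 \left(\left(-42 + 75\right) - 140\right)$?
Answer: $-7383$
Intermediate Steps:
$69 \left(\left(-42 + 75\right) - 140\right) = 69 \left(33 - 140\right) = 69 \left(-107\right) = -7383$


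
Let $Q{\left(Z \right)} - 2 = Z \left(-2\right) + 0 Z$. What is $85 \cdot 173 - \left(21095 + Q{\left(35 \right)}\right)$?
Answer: $-6322$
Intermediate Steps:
$Q{\left(Z \right)} = 2 - 2 Z$ ($Q{\left(Z \right)} = 2 + \left(Z \left(-2\right) + 0 Z\right) = 2 + \left(- 2 Z + 0\right) = 2 - 2 Z$)
$85 \cdot 173 - \left(21095 + Q{\left(35 \right)}\right) = 85 \cdot 173 - \left(21097 - 70\right) = 14705 - 21027 = -6322$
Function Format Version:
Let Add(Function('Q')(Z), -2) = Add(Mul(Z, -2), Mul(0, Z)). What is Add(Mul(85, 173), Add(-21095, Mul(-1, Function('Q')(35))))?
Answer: -6322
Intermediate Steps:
Function('Q')(Z) = Add(2, Mul(-2, Z)) (Function('Q')(Z) = Add(2, Add(Mul(Z, -2), Mul(0, Z))) = Add(2, Add(Mul(-2, Z), 0)) = Add(2, Mul(-2, Z)))
Add(Mul(85, 173), Add(-21095, Mul(-1, Function('Q')(35)))) = Add(Mul(85, 173), Add(-21095, Mul(-1, Add(2, Mul(-2, 35))))) = Add(14705, Add(-21095, Mul(-1, Add(2, -70)))) = Add(14705, Add(-21095, Mul(-1, -68))) = Add(14705, Add(-21095, 68)) = Add(14705, -21027) = -6322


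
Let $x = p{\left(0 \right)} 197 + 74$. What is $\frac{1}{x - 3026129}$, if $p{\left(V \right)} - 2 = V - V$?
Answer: $- \frac{1}{3025661} \approx -3.3051 \cdot 10^{-7}$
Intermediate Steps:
$p{\left(V \right)} = 2$ ($p{\left(V \right)} = 2 + \left(V - V\right) = 2 + 0 = 2$)
$x = 468$ ($x = 2 \cdot 197 + 74 = 394 + 74 = 468$)
$\frac{1}{x - 3026129} = \frac{1}{468 - 3026129} = \frac{1}{-3025661} = - \frac{1}{3025661}$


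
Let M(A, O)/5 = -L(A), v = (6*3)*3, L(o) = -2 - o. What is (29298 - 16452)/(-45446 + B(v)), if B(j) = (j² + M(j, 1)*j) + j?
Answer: -6423/13678 ≈ -0.46959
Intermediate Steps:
v = 54 (v = 18*3 = 54)
M(A, O) = 10 + 5*A (M(A, O) = 5*(-(-2 - A)) = 5*(2 + A) = 10 + 5*A)
B(j) = j + j² + j*(10 + 5*j) (B(j) = (j² + (10 + 5*j)*j) + j = (j² + j*(10 + 5*j)) + j = j + j² + j*(10 + 5*j))
(29298 - 16452)/(-45446 + B(v)) = (29298 - 16452)/(-45446 + 54*(11 + 6*54)) = 12846/(-45446 + 54*(11 + 324)) = 12846/(-45446 + 54*335) = 12846/(-45446 + 18090) = 12846/(-27356) = 12846*(-1/27356) = -6423/13678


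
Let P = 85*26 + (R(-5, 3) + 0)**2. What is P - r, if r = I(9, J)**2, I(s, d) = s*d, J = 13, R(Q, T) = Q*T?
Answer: -11254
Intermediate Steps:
I(s, d) = d*s
r = 13689 (r = (13*9)**2 = 117**2 = 13689)
P = 2435 (P = 85*26 + (-5*3 + 0)**2 = 2210 + (-15 + 0)**2 = 2210 + (-15)**2 = 2210 + 225 = 2435)
P - r = 2435 - 1*13689 = 2435 - 13689 = -11254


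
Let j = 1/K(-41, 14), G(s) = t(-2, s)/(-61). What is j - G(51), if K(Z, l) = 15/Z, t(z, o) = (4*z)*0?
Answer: -41/15 ≈ -2.7333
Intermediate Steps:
t(z, o) = 0
G(s) = 0 (G(s) = 0/(-61) = 0*(-1/61) = 0)
j = -41/15 (j = 1/(15/(-41)) = 1/(15*(-1/41)) = 1/(-15/41) = -41/15 ≈ -2.7333)
j - G(51) = -41/15 - 1*0 = -41/15 + 0 = -41/15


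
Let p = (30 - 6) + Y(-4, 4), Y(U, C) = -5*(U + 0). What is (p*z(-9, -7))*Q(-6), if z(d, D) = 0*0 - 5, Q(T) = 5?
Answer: -1100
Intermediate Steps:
Y(U, C) = -5*U
z(d, D) = -5 (z(d, D) = 0 - 5 = -5)
p = 44 (p = (30 - 6) - 5*(-4) = 24 + 20 = 44)
(p*z(-9, -7))*Q(-6) = (44*(-5))*5 = -220*5 = -1100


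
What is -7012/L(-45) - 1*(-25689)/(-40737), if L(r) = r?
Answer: 94830613/611055 ≈ 155.19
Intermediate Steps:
-7012/L(-45) - 1*(-25689)/(-40737) = -7012/(-45) - 1*(-25689)/(-40737) = -7012*(-1/45) + 25689*(-1/40737) = 7012/45 - 8563/13579 = 94830613/611055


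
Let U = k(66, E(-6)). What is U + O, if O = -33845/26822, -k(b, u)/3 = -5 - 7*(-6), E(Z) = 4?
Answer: -3011087/26822 ≈ -112.26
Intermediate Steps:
k(b, u) = -111 (k(b, u) = -3*(-5 - 7*(-6)) = -3*(-5 + 42) = -3*37 = -111)
O = -33845/26822 (O = -33845*1/26822 = -33845/26822 ≈ -1.2618)
U = -111
U + O = -111 - 33845/26822 = -3011087/26822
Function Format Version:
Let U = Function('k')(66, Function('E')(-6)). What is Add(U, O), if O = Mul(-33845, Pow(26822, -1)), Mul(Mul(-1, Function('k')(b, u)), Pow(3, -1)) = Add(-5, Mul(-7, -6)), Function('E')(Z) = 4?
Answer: Rational(-3011087, 26822) ≈ -112.26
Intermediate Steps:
Function('k')(b, u) = -111 (Function('k')(b, u) = Mul(-3, Add(-5, Mul(-7, -6))) = Mul(-3, Add(-5, 42)) = Mul(-3, 37) = -111)
O = Rational(-33845, 26822) (O = Mul(-33845, Rational(1, 26822)) = Rational(-33845, 26822) ≈ -1.2618)
U = -111
Add(U, O) = Add(-111, Rational(-33845, 26822)) = Rational(-3011087, 26822)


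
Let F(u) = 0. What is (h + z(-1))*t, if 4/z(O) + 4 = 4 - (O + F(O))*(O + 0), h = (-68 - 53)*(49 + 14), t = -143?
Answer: 1090661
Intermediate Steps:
h = -7623 (h = -121*63 = -7623)
z(O) = -4/O² (z(O) = 4/(-4 + (4 - (O + 0)*(O + 0))) = 4/(-4 + (4 - O*O)) = 4/(-4 + (4 - O²)) = 4/((-O²)) = 4*(-1/O²) = -4/O²)
(h + z(-1))*t = (-7623 - 4/(-1)²)*(-143) = (-7623 - 4*1)*(-143) = (-7623 - 4)*(-143) = -7627*(-143) = 1090661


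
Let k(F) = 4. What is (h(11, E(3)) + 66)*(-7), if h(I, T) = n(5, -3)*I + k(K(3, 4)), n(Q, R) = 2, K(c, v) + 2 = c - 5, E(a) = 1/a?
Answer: -644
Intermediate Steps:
E(a) = 1/a
K(c, v) = -7 + c (K(c, v) = -2 + (c - 5) = -2 + (-5 + c) = -7 + c)
h(I, T) = 4 + 2*I (h(I, T) = 2*I + 4 = 4 + 2*I)
(h(11, E(3)) + 66)*(-7) = ((4 + 2*11) + 66)*(-7) = ((4 + 22) + 66)*(-7) = (26 + 66)*(-7) = 92*(-7) = -644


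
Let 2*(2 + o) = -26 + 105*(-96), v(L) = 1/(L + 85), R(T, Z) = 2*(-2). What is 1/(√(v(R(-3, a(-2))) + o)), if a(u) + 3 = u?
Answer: -9*I*√409454/409454 ≈ -0.014065*I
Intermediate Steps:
a(u) = -3 + u
R(T, Z) = -4
v(L) = 1/(85 + L)
o = -5055 (o = -2 + (-26 + 105*(-96))/2 = -2 + (-26 - 10080)/2 = -2 + (½)*(-10106) = -2 - 5053 = -5055)
1/(√(v(R(-3, a(-2))) + o)) = 1/(√(1/(85 - 4) - 5055)) = 1/(√(1/81 - 5055)) = 1/(√(-409454/81)) = 1/(I*√409454/9) = -9*I*√409454/409454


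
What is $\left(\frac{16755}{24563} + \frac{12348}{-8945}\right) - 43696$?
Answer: $- \frac{9600865295809}{219716035} \approx -43697.0$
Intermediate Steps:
$\left(\frac{16755}{24563} + \frac{12348}{-8945}\right) - 43696 = \left(16755 \cdot \frac{1}{24563} + 12348 \left(- \frac{1}{8945}\right)\right) - 43696 = \left(\frac{16755}{24563} - \frac{12348}{8945}\right) - 43696 = - \frac{153430449}{219716035} - 43696 = - \frac{9600865295809}{219716035}$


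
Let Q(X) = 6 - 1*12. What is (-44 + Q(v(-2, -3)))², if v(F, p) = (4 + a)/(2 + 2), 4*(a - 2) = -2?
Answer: 2500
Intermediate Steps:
a = 3/2 (a = 2 + (¼)*(-2) = 2 - ½ = 3/2 ≈ 1.5000)
v(F, p) = 11/8 (v(F, p) = (4 + 3/2)/(2 + 2) = (11/2)/4 = (11/2)*(¼) = 11/8)
Q(X) = -6 (Q(X) = 6 - 12 = -6)
(-44 + Q(v(-2, -3)))² = (-44 - 6)² = (-50)² = 2500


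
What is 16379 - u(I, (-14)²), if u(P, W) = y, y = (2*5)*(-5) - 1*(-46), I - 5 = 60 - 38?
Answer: 16383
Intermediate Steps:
I = 27 (I = 5 + (60 - 38) = 5 + 22 = 27)
y = -4 (y = 10*(-5) + 46 = -50 + 46 = -4)
u(P, W) = -4
16379 - u(I, (-14)²) = 16379 - 1*(-4) = 16379 + 4 = 16383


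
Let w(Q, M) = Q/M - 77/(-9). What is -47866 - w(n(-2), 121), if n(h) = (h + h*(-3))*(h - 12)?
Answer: -52134887/1089 ≈ -47874.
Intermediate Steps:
n(h) = -2*h*(-12 + h) (n(h) = (h - 3*h)*(-12 + h) = (-2*h)*(-12 + h) = -2*h*(-12 + h))
w(Q, M) = 77/9 + Q/M (w(Q, M) = Q/M - 77*(-1/9) = Q/M + 77/9 = 77/9 + Q/M)
-47866 - w(n(-2), 121) = -47866 - (77/9 + (2*(-2)*(12 - 1*(-2)))/121) = -47866 - (77/9 + (2*(-2)*(12 + 2))*(1/121)) = -47866 - (77/9 + (2*(-2)*14)*(1/121)) = -47866 - (77/9 - 56*1/121) = -47866 - (77/9 - 56/121) = -47866 - 1*8813/1089 = -47866 - 8813/1089 = -52134887/1089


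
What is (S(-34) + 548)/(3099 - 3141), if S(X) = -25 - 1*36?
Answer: -487/42 ≈ -11.595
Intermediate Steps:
S(X) = -61 (S(X) = -25 - 36 = -61)
(S(-34) + 548)/(3099 - 3141) = (-61 + 548)/(3099 - 3141) = 487/(-42) = 487*(-1/42) = -487/42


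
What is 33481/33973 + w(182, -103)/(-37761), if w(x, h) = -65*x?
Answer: 1666176631/1282854453 ≈ 1.2988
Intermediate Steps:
33481/33973 + w(182, -103)/(-37761) = 33481/33973 - 65*182/(-37761) = 33481*(1/33973) - 11830*(-1/37761) = 33481/33973 + 11830/37761 = 1666176631/1282854453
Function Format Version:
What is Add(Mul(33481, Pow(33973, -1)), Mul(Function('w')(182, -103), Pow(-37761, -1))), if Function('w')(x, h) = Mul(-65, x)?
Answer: Rational(1666176631, 1282854453) ≈ 1.2988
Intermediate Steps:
Add(Mul(33481, Pow(33973, -1)), Mul(Function('w')(182, -103), Pow(-37761, -1))) = Add(Mul(33481, Pow(33973, -1)), Mul(Mul(-65, 182), Pow(-37761, -1))) = Add(Mul(33481, Rational(1, 33973)), Mul(-11830, Rational(-1, 37761))) = Add(Rational(33481, 33973), Rational(11830, 37761)) = Rational(1666176631, 1282854453)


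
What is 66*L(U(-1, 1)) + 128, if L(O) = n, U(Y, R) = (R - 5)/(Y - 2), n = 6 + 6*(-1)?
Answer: 128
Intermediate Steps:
n = 0 (n = 6 - 6 = 0)
U(Y, R) = (-5 + R)/(-2 + Y)
L(O) = 0
66*L(U(-1, 1)) + 128 = 66*0 + 128 = 0 + 128 = 128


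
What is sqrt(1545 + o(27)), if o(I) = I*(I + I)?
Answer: sqrt(3003) ≈ 54.800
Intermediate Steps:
o(I) = 2*I**2 (o(I) = I*(2*I) = 2*I**2)
sqrt(1545 + o(27)) = sqrt(1545 + 2*27**2) = sqrt(1545 + 2*729) = sqrt(1545 + 1458) = sqrt(3003)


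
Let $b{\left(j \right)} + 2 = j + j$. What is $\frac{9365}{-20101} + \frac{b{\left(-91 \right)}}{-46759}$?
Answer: $- \frac{18878237}{40865333} \approx -0.46196$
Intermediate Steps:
$b{\left(j \right)} = -2 + 2 j$ ($b{\left(j \right)} = -2 + \left(j + j\right) = -2 + 2 j$)
$\frac{9365}{-20101} + \frac{b{\left(-91 \right)}}{-46759} = \frac{9365}{-20101} + \frac{-2 + 2 \left(-91\right)}{-46759} = 9365 \left(- \frac{1}{20101}\right) + \left(-2 - 182\right) \left(- \frac{1}{46759}\right) = - \frac{9365}{20101} - - \frac{8}{2033} = - \frac{9365}{20101} + \frac{8}{2033} = - \frac{18878237}{40865333}$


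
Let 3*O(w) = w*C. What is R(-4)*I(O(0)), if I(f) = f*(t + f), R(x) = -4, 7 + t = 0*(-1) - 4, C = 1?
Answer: 0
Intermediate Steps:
O(w) = w/3 (O(w) = (w*1)/3 = w/3)
t = -11 (t = -7 + (0*(-1) - 4) = -7 + (0 - 4) = -7 - 4 = -11)
I(f) = f*(-11 + f)
R(-4)*I(O(0)) = -4*(1/3)*0*(-11 + (1/3)*0) = -0*(-11 + 0) = -0*(-11) = -4*0 = 0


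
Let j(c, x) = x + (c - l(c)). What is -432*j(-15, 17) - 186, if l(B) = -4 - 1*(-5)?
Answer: -618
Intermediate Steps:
l(B) = 1 (l(B) = -4 + 5 = 1)
j(c, x) = -1 + c + x (j(c, x) = x + (c - 1*1) = x + (c - 1) = x + (-1 + c) = -1 + c + x)
-432*j(-15, 17) - 186 = -432*(-1 - 15 + 17) - 186 = -432*1 - 186 = -432 - 186 = -618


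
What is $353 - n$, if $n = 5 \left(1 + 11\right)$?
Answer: $293$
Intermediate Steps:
$n = 60$ ($n = 5 \cdot 12 = 60$)
$353 - n = 353 - 60 = 293$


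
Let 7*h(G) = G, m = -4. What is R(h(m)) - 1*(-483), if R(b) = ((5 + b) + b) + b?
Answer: 3404/7 ≈ 486.29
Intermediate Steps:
h(G) = G/7
R(b) = 5 + 3*b (R(b) = (5 + 2*b) + b = 5 + 3*b)
R(h(m)) - 1*(-483) = (5 + 3*((1/7)*(-4))) - 1*(-483) = (5 + 3*(-4/7)) + 483 = (5 - 12/7) + 483 = 23/7 + 483 = 3404/7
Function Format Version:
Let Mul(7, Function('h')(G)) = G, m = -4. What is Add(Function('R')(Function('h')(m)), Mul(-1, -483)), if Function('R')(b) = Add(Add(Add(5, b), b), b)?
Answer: Rational(3404, 7) ≈ 486.29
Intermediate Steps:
Function('h')(G) = Mul(Rational(1, 7), G)
Function('R')(b) = Add(5, Mul(3, b)) (Function('R')(b) = Add(Add(5, Mul(2, b)), b) = Add(5, Mul(3, b)))
Add(Function('R')(Function('h')(m)), Mul(-1, -483)) = Add(Add(5, Mul(3, Mul(Rational(1, 7), -4))), Mul(-1, -483)) = Add(Add(5, Mul(3, Rational(-4, 7))), 483) = Add(Add(5, Rational(-12, 7)), 483) = Add(Rational(23, 7), 483) = Rational(3404, 7)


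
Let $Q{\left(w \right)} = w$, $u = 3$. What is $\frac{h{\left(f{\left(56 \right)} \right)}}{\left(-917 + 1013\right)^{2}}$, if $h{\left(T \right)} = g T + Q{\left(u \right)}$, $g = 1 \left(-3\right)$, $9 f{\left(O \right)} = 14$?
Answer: $- \frac{5}{27648} \approx -0.00018084$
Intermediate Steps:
$f{\left(O \right)} = \frac{14}{9}$ ($f{\left(O \right)} = \frac{1}{9} \cdot 14 = \frac{14}{9}$)
$g = -3$
$h{\left(T \right)} = 3 - 3 T$ ($h{\left(T \right)} = - 3 T + 3 = 3 - 3 T$)
$\frac{h{\left(f{\left(56 \right)} \right)}}{\left(-917 + 1013\right)^{2}} = \frac{3 - \frac{14}{3}}{\left(-917 + 1013\right)^{2}} = \frac{3 - \frac{14}{3}}{96^{2}} = - \frac{5}{3 \cdot 9216} = \left(- \frac{5}{3}\right) \frac{1}{9216} = - \frac{5}{27648}$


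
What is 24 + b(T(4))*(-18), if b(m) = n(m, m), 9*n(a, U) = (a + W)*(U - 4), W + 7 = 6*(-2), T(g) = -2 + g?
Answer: -44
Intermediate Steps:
W = -19 (W = -7 + 6*(-2) = -7 - 12 = -19)
n(a, U) = (-19 + a)*(-4 + U)/9 (n(a, U) = ((a - 19)*(U - 4))/9 = ((-19 + a)*(-4 + U))/9 = (-19 + a)*(-4 + U)/9)
b(m) = 76/9 - 23*m/9 + m²/9 (b(m) = 76/9 - 19*m/9 - 4*m/9 + m*m/9 = 76/9 - 19*m/9 - 4*m/9 + m²/9 = 76/9 - 23*m/9 + m²/9)
24 + b(T(4))*(-18) = 24 + (76/9 - 23*(-2 + 4)/9 + (-2 + 4)²/9)*(-18) = 24 + (76/9 - 23/9*2 + (⅑)*2²)*(-18) = 24 + (76/9 - 46/9 + (⅑)*4)*(-18) = 24 + (76/9 - 46/9 + 4/9)*(-18) = 24 + (34/9)*(-18) = 24 - 68 = -44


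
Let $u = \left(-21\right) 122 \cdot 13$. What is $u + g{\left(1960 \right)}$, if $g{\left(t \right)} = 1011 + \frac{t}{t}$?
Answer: $-32294$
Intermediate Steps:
$g{\left(t \right)} = 1012$ ($g{\left(t \right)} = 1011 + 1 = 1012$)
$u = -33306$ ($u = \left(-2562\right) 13 = -33306$)
$u + g{\left(1960 \right)} = -33306 + 1012 = -32294$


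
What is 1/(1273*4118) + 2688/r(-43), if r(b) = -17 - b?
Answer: 7045535629/68148782 ≈ 103.38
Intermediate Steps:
1/(1273*4118) + 2688/r(-43) = 1/(1273*4118) + 2688/(-17 - 1*(-43)) = (1/1273)*(1/4118) + 2688/(-17 + 43) = 1/5242214 + 2688/26 = 1/5242214 + 2688*(1/26) = 1/5242214 + 1344/13 = 7045535629/68148782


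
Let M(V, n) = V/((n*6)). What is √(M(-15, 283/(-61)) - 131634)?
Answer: I*√42169569074/566 ≈ 362.81*I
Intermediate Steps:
M(V, n) = V/(6*n) (M(V, n) = V/((6*n)) = V*(1/(6*n)) = V/(6*n))
√(M(-15, 283/(-61)) - 131634) = √((⅙)*(-15)/(283/(-61)) - 131634) = √((⅙)*(-15)/(283*(-1/61)) - 131634) = √((⅙)*(-15)/(-283/61) - 131634) = √((⅙)*(-15)*(-61/283) - 131634) = √(305/566 - 131634) = √(-74504539/566) = I*√42169569074/566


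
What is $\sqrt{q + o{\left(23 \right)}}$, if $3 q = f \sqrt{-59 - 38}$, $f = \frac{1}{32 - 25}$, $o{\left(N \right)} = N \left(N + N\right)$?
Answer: $\frac{\sqrt{466578 + 21 i \sqrt{97}}}{21} \approx 32.527 + 0.0072093 i$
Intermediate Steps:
$o{\left(N \right)} = 2 N^{2}$ ($o{\left(N \right)} = N 2 N = 2 N^{2}$)
$f = \frac{1}{7} \approx 0.14286$
$q = \frac{i \sqrt{97}}{21}$ ($q = \frac{\frac{1}{7} \sqrt{-59 - 38}}{3} = \frac{\frac{1}{7} \sqrt{-97}}{3} = \frac{\frac{1}{7} i \sqrt{97}}{3} = \frac{i \sqrt{97}}{21} \approx 0.46899 i$)
$\sqrt{q + o{\left(23 \right)}} = \sqrt{\frac{i \sqrt{97}}{21} + 2 \cdot 23^{2}} = \sqrt{\frac{i \sqrt{97}}{21} + 2 \cdot 529} = \sqrt{\frac{i \sqrt{97}}{21} + 1058} = \sqrt{1058 + \frac{i \sqrt{97}}{21}}$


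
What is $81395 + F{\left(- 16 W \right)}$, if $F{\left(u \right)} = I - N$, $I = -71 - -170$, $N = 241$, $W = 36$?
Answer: $81253$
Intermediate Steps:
$I = 99$ ($I = -71 + 170 = 99$)
$F{\left(u \right)} = -142$ ($F{\left(u \right)} = 99 - 241 = -142$)
$81395 + F{\left(- 16 W \right)} = 81395 - 142 = 81253$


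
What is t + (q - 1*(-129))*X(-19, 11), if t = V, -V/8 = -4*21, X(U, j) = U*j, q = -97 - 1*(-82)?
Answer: -23154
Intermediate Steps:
q = -15 (q = -97 + 82 = -15)
V = 672 (V = -(-32)*21 = -8*(-84) = 672)
t = 672
t + (q - 1*(-129))*X(-19, 11) = 672 + (-15 - 1*(-129))*(-19*11) = 672 + (-15 + 129)*(-209) = 672 + 114*(-209) = 672 - 23826 = -23154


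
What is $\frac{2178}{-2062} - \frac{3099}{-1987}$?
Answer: $\frac{1031226}{2048597} \approx 0.50338$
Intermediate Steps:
$\frac{2178}{-2062} - \frac{3099}{-1987} = 2178 \left(- \frac{1}{2062}\right) - - \frac{3099}{1987} = - \frac{1089}{1031} + \frac{3099}{1987} = \frac{1031226}{2048597}$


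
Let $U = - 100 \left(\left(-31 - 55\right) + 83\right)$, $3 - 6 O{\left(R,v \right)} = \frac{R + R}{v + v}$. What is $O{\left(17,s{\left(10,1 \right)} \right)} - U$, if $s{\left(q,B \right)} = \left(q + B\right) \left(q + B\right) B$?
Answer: $- \frac{108727}{363} \approx -299.52$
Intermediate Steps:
$s{\left(q,B \right)} = B \left(B + q\right)^{2}$ ($s{\left(q,B \right)} = \left(B + q\right) \left(B + q\right) B = \left(B + q\right)^{2} B = B \left(B + q\right)^{2}$)
$O{\left(R,v \right)} = \frac{1}{2} - \frac{R}{6 v}$ ($O{\left(R,v \right)} = \frac{1}{2} - \frac{\left(R + R\right) \frac{1}{v + v}}{6} = \frac{1}{2} - \frac{2 R \frac{1}{2 v}}{6} = \frac{1}{2} - \frac{R \frac{1}{v}}{6} = \frac{1}{2} - \frac{R}{6 v}$)
$U = 300$ ($U = - 100 \left(\left(-31 - 55\right) + 83\right) = - 100 \left(-86 + 83\right) = \left(-100\right) \left(-3\right) = 300$)
$O{\left(17,s{\left(10,1 \right)} \right)} - U = \frac{\left(-1\right) 17 + 3 \cdot 1 \left(1 + 10\right)^{2}}{6 \cdot 1 \left(1 + 10\right)^{2}} - 300 = \frac{-17 + 3 \cdot 1 \cdot 11^{2}}{6 \cdot 1 \cdot 11^{2}} - 300 = \frac{-17 + 3 \cdot 1 \cdot 121}{6 \cdot 1 \cdot 121} - 300 = \frac{-17 + 3 \cdot 121}{6 \cdot 121} - 300 = \frac{1}{6} \cdot \frac{1}{121} \left(-17 + 363\right) - 300 = \frac{1}{6} \cdot \frac{1}{121} \cdot 346 - 300 = \frac{173}{363} - 300 = - \frac{108727}{363}$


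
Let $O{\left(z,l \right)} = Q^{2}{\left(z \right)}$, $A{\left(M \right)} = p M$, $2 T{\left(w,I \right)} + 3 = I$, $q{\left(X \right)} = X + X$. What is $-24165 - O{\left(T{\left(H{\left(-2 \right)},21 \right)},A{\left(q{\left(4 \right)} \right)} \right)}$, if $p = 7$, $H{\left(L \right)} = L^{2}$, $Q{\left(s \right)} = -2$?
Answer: $-24169$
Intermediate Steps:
$q{\left(X \right)} = 2 X$
$T{\left(w,I \right)} = - \frac{3}{2} + \frac{I}{2}$
$A{\left(M \right)} = 7 M$
$O{\left(z,l \right)} = 4$ ($O{\left(z,l \right)} = \left(-2\right)^{2} = 4$)
$-24165 - O{\left(T{\left(H{\left(-2 \right)},21 \right)},A{\left(q{\left(4 \right)} \right)} \right)} = -24165 - 4 = -24169$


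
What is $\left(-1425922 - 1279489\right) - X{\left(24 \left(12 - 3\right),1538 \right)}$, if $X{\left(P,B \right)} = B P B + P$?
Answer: $-513641531$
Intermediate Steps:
$X{\left(P,B \right)} = P + P B^{2}$ ($X{\left(P,B \right)} = P B^{2} + P = P + P B^{2}$)
$\left(-1425922 - 1279489\right) - X{\left(24 \left(12 - 3\right),1538 \right)} = \left(-1425922 - 1279489\right) - 24 \left(12 - 3\right) \left(1 + 1538^{2}\right) = -2705411 - 24 \cdot 9 \left(1 + 2365444\right) = -2705411 - 216 \cdot 2365445 = -2705411 - 510936120 = -513641531$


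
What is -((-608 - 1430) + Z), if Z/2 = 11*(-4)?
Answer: 2126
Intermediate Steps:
Z = -88 (Z = 2*(11*(-4)) = 2*(-44) = -88)
-((-608 - 1430) + Z) = -((-608 - 1430) - 88) = -(-2038 - 88) = -1*(-2126) = 2126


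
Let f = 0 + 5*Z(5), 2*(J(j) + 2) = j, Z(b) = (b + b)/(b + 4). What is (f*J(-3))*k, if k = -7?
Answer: 1225/9 ≈ 136.11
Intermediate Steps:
Z(b) = 2*b/(4 + b) (Z(b) = (2*b)/(4 + b) = 2*b/(4 + b))
J(j) = -2 + j/2
f = 50/9 (f = 0 + 5*(2*5/(4 + 5)) = 0 + 5*(2*5/9) = 0 + 5*(2*5*(⅑)) = 0 + 5*(10/9) = 0 + 50/9 = 50/9 ≈ 5.5556)
(f*J(-3))*k = (50*(-2 + (½)*(-3))/9)*(-7) = (50*(-2 - 3/2)/9)*(-7) = ((50/9)*(-7/2))*(-7) = -175/9*(-7) = 1225/9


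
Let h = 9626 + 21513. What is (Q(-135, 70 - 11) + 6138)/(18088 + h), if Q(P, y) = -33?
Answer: 2035/16409 ≈ 0.12402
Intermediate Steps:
h = 31139
(Q(-135, 70 - 11) + 6138)/(18088 + h) = (-33 + 6138)/(18088 + 31139) = 6105/49227 = 6105*(1/49227) = 2035/16409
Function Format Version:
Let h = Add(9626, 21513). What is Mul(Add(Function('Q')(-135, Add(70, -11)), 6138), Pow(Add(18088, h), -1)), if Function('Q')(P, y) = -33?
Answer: Rational(2035, 16409) ≈ 0.12402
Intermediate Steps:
h = 31139
Mul(Add(Function('Q')(-135, Add(70, -11)), 6138), Pow(Add(18088, h), -1)) = Mul(Add(-33, 6138), Pow(Add(18088, 31139), -1)) = Mul(6105, Pow(49227, -1)) = Mul(6105, Rational(1, 49227)) = Rational(2035, 16409)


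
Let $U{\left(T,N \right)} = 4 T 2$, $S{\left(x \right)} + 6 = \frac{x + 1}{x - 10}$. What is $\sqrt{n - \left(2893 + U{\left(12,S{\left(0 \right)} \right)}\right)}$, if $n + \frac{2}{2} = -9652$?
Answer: $7 i \sqrt{258} \approx 112.44 i$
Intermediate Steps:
$S{\left(x \right)} = -6 + \frac{1 + x}{-10 + x}$ ($S{\left(x \right)} = -6 + \frac{x + 1}{x - 10} = -6 + \frac{1 + x}{-10 + x}$)
$U{\left(T,N \right)} = 8 T$
$n = -9653$ ($n = -1 - 9652 = -9653$)
$\sqrt{n - \left(2893 + U{\left(12,S{\left(0 \right)} \right)}\right)} = \sqrt{-9653 - \left(2893 + 8 \cdot 12\right)} = \sqrt{-9653 - 2989} = \sqrt{-12642} = 7 i \sqrt{258}$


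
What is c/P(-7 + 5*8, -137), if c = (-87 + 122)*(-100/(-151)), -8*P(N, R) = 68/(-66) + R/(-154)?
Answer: 2587200/1963 ≈ 1318.0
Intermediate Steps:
P(N, R) = 17/132 + R/1232 (P(N, R) = -(68/(-66) + R/(-154))/8 = -(68*(-1/66) + R*(-1/154))/8 = -(-34/33 - R/154)/8 = 17/132 + R/1232)
c = 3500/151 (c = 35*(-100*(-1/151)) = 35*(100/151) = 3500/151 ≈ 23.179)
c/P(-7 + 5*8, -137) = 3500/(151*(17/132 + (1/1232)*(-137))) = 3500/(151*(17/132 - 137/1232)) = 3500/(151*(65/3696)) = (3500/151)*(3696/65) = 2587200/1963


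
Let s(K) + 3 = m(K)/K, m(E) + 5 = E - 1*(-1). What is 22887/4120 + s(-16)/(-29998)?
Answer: 171642859/30897940 ≈ 5.5552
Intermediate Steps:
m(E) = -4 + E (m(E) = -5 + (E - 1*(-1)) = -5 + (E + 1) = -5 + (1 + E) = -4 + E)
s(K) = -3 + (-4 + K)/K
22887/4120 + s(-16)/(-29998) = 22887/4120 + (-2 - 4/(-16))/(-29998) = 22887*(1/4120) + (-2 - 4*(-1/16))*(-1/29998) = 22887/4120 + (-2 + ¼)*(-1/29998) = 22887/4120 - 7/4*(-1/29998) = 22887/4120 + 7/119992 = 171642859/30897940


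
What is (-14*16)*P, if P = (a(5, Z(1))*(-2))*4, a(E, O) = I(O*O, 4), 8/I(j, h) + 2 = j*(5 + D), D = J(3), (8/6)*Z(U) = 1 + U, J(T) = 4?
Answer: 57344/73 ≈ 785.53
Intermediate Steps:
Z(U) = ¾ + 3*U/4 (Z(U) = 3*(1 + U)/4 = ¾ + 3*U/4)
D = 4
I(j, h) = 8/(-2 + 9*j) (I(j, h) = 8/(-2 + j*(5 + 4)) = 8/(-2 + j*9) = 8/(-2 + 9*j))
a(E, O) = 8/(-2 + 9*O²) (a(E, O) = 8/(-2 + 9*(O*O)) = 8/(-2 + 9*O²))
P = -256/73 (P = ((8/(-2 + 9*(¾ + (¾)*1)²))*(-2))*4 = ((8/(-2 + 9*(¾ + ¾)²))*(-2))*4 = ((8/(-2 + 9*(3/2)²))*(-2))*4 = ((8/(-2 + 9*(9/4)))*(-2))*4 = ((8/(-2 + 81/4))*(-2))*4 = ((8/(73/4))*(-2))*4 = ((8*(4/73))*(-2))*4 = ((32/73)*(-2))*4 = -64/73*4 = -256/73 ≈ -3.5069)
(-14*16)*P = -14*16*(-256/73) = -224*(-256/73) = 57344/73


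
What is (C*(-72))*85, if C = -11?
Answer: 67320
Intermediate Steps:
(C*(-72))*85 = -11*(-72)*85 = 792*85 = 67320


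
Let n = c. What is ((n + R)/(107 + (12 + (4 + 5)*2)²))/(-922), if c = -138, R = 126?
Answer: 6/464227 ≈ 1.2925e-5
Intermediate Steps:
n = -138
((n + R)/(107 + (12 + (4 + 5)*2)²))/(-922) = ((-138 + 126)/(107 + (12 + (4 + 5)*2)²))/(-922) = -12/(107 + (12 + 9*2)²)*(-1/922) = -12/(107 + (12 + 18)²)*(-1/922) = -12/(107 + 30²)*(-1/922) = -12/(107 + 900)*(-1/922) = -12/1007*(-1/922) = 6/464227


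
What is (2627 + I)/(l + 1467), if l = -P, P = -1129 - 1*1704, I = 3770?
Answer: 6397/4300 ≈ 1.4877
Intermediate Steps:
P = -2833 (P = -1129 - 1704 = -2833)
l = 2833 (l = -1*(-2833) = 2833)
(2627 + I)/(l + 1467) = (2627 + 3770)/(2833 + 1467) = 6397/4300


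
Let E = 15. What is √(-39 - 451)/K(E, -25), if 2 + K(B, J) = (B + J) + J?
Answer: -7*I*√10/37 ≈ -0.59827*I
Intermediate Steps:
K(B, J) = -2 + B + 2*J (K(B, J) = -2 + ((B + J) + J) = -2 + (B + 2*J) = -2 + B + 2*J)
√(-39 - 451)/K(E, -25) = √(-39 - 451)/(-2 + 15 + 2*(-25)) = √(-490)/(-2 + 15 - 50) = (7*I*√10)/(-37) = (7*I*√10)*(-1/37) = -7*I*√10/37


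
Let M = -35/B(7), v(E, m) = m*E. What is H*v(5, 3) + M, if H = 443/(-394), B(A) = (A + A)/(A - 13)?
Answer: -735/394 ≈ -1.8655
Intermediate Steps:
v(E, m) = E*m
B(A) = 2*A/(-13 + A) (B(A) = (2*A)/(-13 + A) = 2*A/(-13 + A))
M = 15 (M = -35/(2*7/(-13 + 7)) = -35/(2*7/(-6)) = -35/(2*7*(-⅙)) = -35/(-7/3) = -35*(-3/7) = 15)
H = -443/394 (H = 443*(-1/394) = -443/394 ≈ -1.1244)
H*v(5, 3) + M = -2215*3/394 + 15 = -443/394*15 + 15 = -6645/394 + 15 = -735/394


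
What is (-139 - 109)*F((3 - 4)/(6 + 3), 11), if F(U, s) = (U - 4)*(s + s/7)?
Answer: 807488/63 ≈ 12817.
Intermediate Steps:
F(U, s) = 8*s*(-4 + U)/7 (F(U, s) = (-4 + U)*(s + s*(⅐)) = (-4 + U)*(s + s/7) = (-4 + U)*(8*s/7) = 8*s*(-4 + U)/7)
(-139 - 109)*F((3 - 4)/(6 + 3), 11) = (-139 - 109)*((8/7)*11*(-4 + (3 - 4)/(6 + 3))) = -1984*11*(-4 - 1/9)/7 = -1984*11*(-4 - 1*⅑)/7 = -1984*11*(-4 - ⅑)/7 = -1984*11*(-37)/(7*9) = -248*(-3256/63) = 807488/63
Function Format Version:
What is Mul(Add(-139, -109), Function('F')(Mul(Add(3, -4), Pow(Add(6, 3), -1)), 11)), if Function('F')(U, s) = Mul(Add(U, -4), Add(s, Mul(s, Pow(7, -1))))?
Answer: Rational(807488, 63) ≈ 12817.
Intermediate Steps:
Function('F')(U, s) = Mul(Rational(8, 7), s, Add(-4, U)) (Function('F')(U, s) = Mul(Add(-4, U), Add(s, Mul(s, Rational(1, 7)))) = Mul(Add(-4, U), Add(s, Mul(Rational(1, 7), s))) = Mul(Add(-4, U), Mul(Rational(8, 7), s)) = Mul(Rational(8, 7), s, Add(-4, U)))
Mul(Add(-139, -109), Function('F')(Mul(Add(3, -4), Pow(Add(6, 3), -1)), 11)) = Mul(Add(-139, -109), Mul(Rational(8, 7), 11, Add(-4, Mul(Add(3, -4), Pow(Add(6, 3), -1))))) = Mul(-248, Mul(Rational(8, 7), 11, Add(-4, Mul(-1, Pow(9, -1))))) = Mul(-248, Mul(Rational(8, 7), 11, Add(-4, Mul(-1, Rational(1, 9))))) = Mul(-248, Mul(Rational(8, 7), 11, Add(-4, Rational(-1, 9)))) = Mul(-248, Mul(Rational(8, 7), 11, Rational(-37, 9))) = Mul(-248, Rational(-3256, 63)) = Rational(807488, 63)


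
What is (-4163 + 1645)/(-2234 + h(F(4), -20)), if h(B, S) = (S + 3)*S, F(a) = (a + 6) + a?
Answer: 1259/947 ≈ 1.3295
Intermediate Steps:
F(a) = 6 + 2*a (F(a) = (6 + a) + a = 6 + 2*a)
h(B, S) = S*(3 + S) (h(B, S) = (3 + S)*S = S*(3 + S))
(-4163 + 1645)/(-2234 + h(F(4), -20)) = (-4163 + 1645)/(-2234 - 20*(3 - 20)) = -2518/(-2234 - 20*(-17)) = -2518/(-2234 + 340) = -2518/(-1894) = -2518*(-1/1894) = 1259/947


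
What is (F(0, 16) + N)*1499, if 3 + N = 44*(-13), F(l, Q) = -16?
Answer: -885909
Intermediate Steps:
N = -575 (N = -3 + 44*(-13) = -3 - 572 = -575)
(F(0, 16) + N)*1499 = (-16 - 575)*1499 = -591*1499 = -885909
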